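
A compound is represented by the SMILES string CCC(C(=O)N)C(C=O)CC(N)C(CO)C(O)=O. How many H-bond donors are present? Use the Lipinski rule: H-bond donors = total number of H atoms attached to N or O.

6

Donors: find every N or O and count the H atoms it carries.
  atom 5 (O): bond orders sum to 2 → 0 H
  atom 6 (N): bond orders sum to 1 → 2 H
  atom 9 (O): bond orders sum to 2 → 0 H
  atom 12 (N): bond orders sum to 1 → 2 H
  atom 15 (O): bond orders sum to 1 → 1 H
  atom 17 (O): bond orders sum to 1 → 1 H
  atom 18 (O): bond orders sum to 2 → 0 H
Lipinski HBD = 6.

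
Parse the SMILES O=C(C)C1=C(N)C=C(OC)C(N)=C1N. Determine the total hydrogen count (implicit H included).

13

Walk through each heavy atom and fill implicit hydrogens from standard valence (C 4, N 3, O 2, S 2, halogen 1):
  atom 1: O, bond orders sum to 2 (valence 2) → 0 H
  atom 2: C, bond orders sum to 4 (valence 4) → 0 H
  atom 3: C, bond orders sum to 1 (valence 4) → 3 H
  atom 4: C, bond orders sum to 4 (valence 4) → 0 H
  atom 5: C, bond orders sum to 4 (valence 4) → 0 H
  atom 6: N, bond orders sum to 1 (valence 3) → 2 H
  atom 7: C, bond orders sum to 3 (valence 4) → 1 H
  atom 8: C, bond orders sum to 4 (valence 4) → 0 H
  atom 9: O, bond orders sum to 2 (valence 2) → 0 H
  atom 10: C, bond orders sum to 1 (valence 4) → 3 H
  atom 11: C, bond orders sum to 4 (valence 4) → 0 H
  atom 12: N, bond orders sum to 1 (valence 3) → 2 H
  atom 13: C, bond orders sum to 4 (valence 4) → 0 H
  atom 14: N, bond orders sum to 1 (valence 3) → 2 H
Total hydrogens: 13.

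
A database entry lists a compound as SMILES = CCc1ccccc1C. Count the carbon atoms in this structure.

Count every carbon token in the SMILES (each C, including those in ring-closure positions and inside branches).
Carbon count: 9.

9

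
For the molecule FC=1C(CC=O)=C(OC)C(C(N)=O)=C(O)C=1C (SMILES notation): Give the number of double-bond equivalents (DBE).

Degree of unsaturation = (number of rings) + (number of π bonds).
Ring closures in the SMILES: 1.
π bonds: 5 double bonds (each 1 DoU) → 5 DoU from unsaturation.
Total DoU = 1 + 5 = 6.

6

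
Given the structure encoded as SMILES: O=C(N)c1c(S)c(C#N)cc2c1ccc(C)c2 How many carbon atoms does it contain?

13

Count every carbon token in the SMILES (each C, including those in ring-closure positions and inside branches).
Carbon count: 13.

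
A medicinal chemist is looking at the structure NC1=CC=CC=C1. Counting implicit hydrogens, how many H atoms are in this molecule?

Walk through each heavy atom and fill implicit hydrogens from standard valence (C 4, N 3, O 2, S 2, halogen 1):
  atom 1: N, bond orders sum to 1 (valence 3) → 2 H
  atom 2: C, bond orders sum to 4 (valence 4) → 0 H
  atom 3: C, bond orders sum to 3 (valence 4) → 1 H
  atom 4: C, bond orders sum to 3 (valence 4) → 1 H
  atom 5: C, bond orders sum to 3 (valence 4) → 1 H
  atom 6: C, bond orders sum to 3 (valence 4) → 1 H
  atom 7: C, bond orders sum to 3 (valence 4) → 1 H
Total hydrogens: 7.

7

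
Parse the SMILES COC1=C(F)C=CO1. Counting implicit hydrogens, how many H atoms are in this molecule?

5

Walk through each heavy atom and fill implicit hydrogens from standard valence (C 4, N 3, O 2, S 2, halogen 1):
  atom 1: C, bond orders sum to 1 (valence 4) → 3 H
  atom 2: O, bond orders sum to 2 (valence 2) → 0 H
  atom 3: C, bond orders sum to 4 (valence 4) → 0 H
  atom 4: C, bond orders sum to 4 (valence 4) → 0 H
  atom 5: F (halogen, monovalent) → 0 H
  atom 6: C, bond orders sum to 3 (valence 4) → 1 H
  atom 7: C, bond orders sum to 3 (valence 4) → 1 H
  atom 8: O, bond orders sum to 2 (valence 2) → 0 H
Total hydrogens: 5.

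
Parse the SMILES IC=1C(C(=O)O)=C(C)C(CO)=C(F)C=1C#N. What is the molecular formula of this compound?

Walk through each heavy atom and fill implicit hydrogens from standard valence (C 4, N 3, O 2, S 2, halogen 1):
  atom 1: I (halogen, monovalent) → 0 H
  atom 2: C, bond orders sum to 4 (valence 4) → 0 H
  atom 3: C, bond orders sum to 4 (valence 4) → 0 H
  atom 4: C, bond orders sum to 4 (valence 4) → 0 H
  atom 5: O, bond orders sum to 2 (valence 2) → 0 H
  atom 6: O, bond orders sum to 1 (valence 2) → 1 H
  atom 7: C, bond orders sum to 4 (valence 4) → 0 H
  atom 8: C, bond orders sum to 1 (valence 4) → 3 H
  atom 9: C, bond orders sum to 4 (valence 4) → 0 H
  atom 10: C, bond orders sum to 2 (valence 4) → 2 H
  atom 11: O, bond orders sum to 1 (valence 2) → 1 H
  atom 12: C, bond orders sum to 4 (valence 4) → 0 H
  atom 13: F (halogen, monovalent) → 0 H
  atom 14: C, bond orders sum to 4 (valence 4) → 0 H
  atom 15: C, bond orders sum to 4 (valence 4) → 0 H
  atom 16: N, bond orders sum to 3 (valence 3) → 0 H
Totals → C:10, H:7, F:1, I:1, N:1, O:3.
In Hill order: C10H7FINO3.

C10H7FINO3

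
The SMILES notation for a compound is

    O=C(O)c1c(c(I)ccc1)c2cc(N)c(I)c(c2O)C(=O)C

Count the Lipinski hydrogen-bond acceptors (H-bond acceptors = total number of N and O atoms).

N atoms: 1; O atoms: 4.
Lipinski HBA = 1 + 4 = 5.

5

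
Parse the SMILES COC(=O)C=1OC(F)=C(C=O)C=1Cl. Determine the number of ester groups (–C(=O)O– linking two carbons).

1

The ester motif appears at heavy-atom position 3 in the SMILES.
Other groups present: 1 aldehyde.
Ester count: 1.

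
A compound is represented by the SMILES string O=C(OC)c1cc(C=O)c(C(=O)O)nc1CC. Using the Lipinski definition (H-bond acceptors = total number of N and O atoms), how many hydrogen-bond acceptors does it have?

6

N atoms: 1; O atoms: 5.
Lipinski HBA = 1 + 5 = 6.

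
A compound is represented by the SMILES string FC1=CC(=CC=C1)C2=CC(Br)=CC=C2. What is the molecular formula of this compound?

Walk through each heavy atom and fill implicit hydrogens from standard valence (C 4, N 3, O 2, S 2, halogen 1):
  atom 1: F (halogen, monovalent) → 0 H
  atom 2: C, bond orders sum to 4 (valence 4) → 0 H
  atom 3: C, bond orders sum to 3 (valence 4) → 1 H
  atom 4: C, bond orders sum to 4 (valence 4) → 0 H
  atom 5: C, bond orders sum to 3 (valence 4) → 1 H
  atom 6: C, bond orders sum to 3 (valence 4) → 1 H
  atom 7: C, bond orders sum to 3 (valence 4) → 1 H
  atom 8: C, bond orders sum to 4 (valence 4) → 0 H
  atom 9: C, bond orders sum to 3 (valence 4) → 1 H
  atom 10: C, bond orders sum to 4 (valence 4) → 0 H
  atom 11: Br (halogen, monovalent) → 0 H
  atom 12: C, bond orders sum to 3 (valence 4) → 1 H
  atom 13: C, bond orders sum to 3 (valence 4) → 1 H
  atom 14: C, bond orders sum to 3 (valence 4) → 1 H
Totals → C:12, H:8, Br:1, F:1.
In Hill order: C12H8BrF.

C12H8BrF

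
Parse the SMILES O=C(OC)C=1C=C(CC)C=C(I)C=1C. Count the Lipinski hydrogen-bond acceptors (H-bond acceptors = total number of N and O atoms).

N atoms: 0; O atoms: 2.
Lipinski HBA = 0 + 2 = 2.

2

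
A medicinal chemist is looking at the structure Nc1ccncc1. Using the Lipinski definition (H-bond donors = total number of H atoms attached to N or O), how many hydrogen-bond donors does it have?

Donors: find every N or O and count the H atoms it carries.
  atom 1 (N): bond orders sum to 1 → 2 H
  atom 5 (N): bond orders sum to 3 → 0 H
Lipinski HBD = 2.

2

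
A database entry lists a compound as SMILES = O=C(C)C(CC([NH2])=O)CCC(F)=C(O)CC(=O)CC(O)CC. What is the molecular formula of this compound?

Walk through each heavy atom and fill implicit hydrogens from standard valence (C 4, N 3, O 2, S 2, halogen 1):
  atom 1: O, bond orders sum to 2 (valence 2) → 0 H
  atom 2: C, bond orders sum to 4 (valence 4) → 0 H
  atom 3: C, bond orders sum to 1 (valence 4) → 3 H
  atom 4: C, bond orders sum to 3 (valence 4) → 1 H
  atom 5: C, bond orders sum to 2 (valence 4) → 2 H
  atom 6: C, bond orders sum to 4 (valence 4) → 0 H
  atom 7: N with explicit H count 2
  atom 8: O, bond orders sum to 2 (valence 2) → 0 H
  atom 9: C, bond orders sum to 2 (valence 4) → 2 H
  atom 10: C, bond orders sum to 2 (valence 4) → 2 H
  atom 11: C, bond orders sum to 4 (valence 4) → 0 H
  atom 12: F (halogen, monovalent) → 0 H
  atom 13: C, bond orders sum to 4 (valence 4) → 0 H
  atom 14: O, bond orders sum to 1 (valence 2) → 1 H
  atom 15: C, bond orders sum to 2 (valence 4) → 2 H
  atom 16: C, bond orders sum to 4 (valence 4) → 0 H
  atom 17: O, bond orders sum to 2 (valence 2) → 0 H
  atom 18: C, bond orders sum to 2 (valence 4) → 2 H
  atom 19: C, bond orders sum to 3 (valence 4) → 1 H
  atom 20: O, bond orders sum to 1 (valence 2) → 1 H
  atom 21: C, bond orders sum to 2 (valence 4) → 2 H
  atom 22: C, bond orders sum to 1 (valence 4) → 3 H
Totals → C:15, H:24, F:1, N:1, O:5.
In Hill order: C15H24FNO5.

C15H24FNO5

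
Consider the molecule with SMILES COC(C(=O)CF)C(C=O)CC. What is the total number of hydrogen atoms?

13

Walk through each heavy atom and fill implicit hydrogens from standard valence (C 4, N 3, O 2, S 2, halogen 1):
  atom 1: C, bond orders sum to 1 (valence 4) → 3 H
  atom 2: O, bond orders sum to 2 (valence 2) → 0 H
  atom 3: C, bond orders sum to 3 (valence 4) → 1 H
  atom 4: C, bond orders sum to 4 (valence 4) → 0 H
  atom 5: O, bond orders sum to 2 (valence 2) → 0 H
  atom 6: C, bond orders sum to 2 (valence 4) → 2 H
  atom 7: F (halogen, monovalent) → 0 H
  atom 8: C, bond orders sum to 3 (valence 4) → 1 H
  atom 9: C, bond orders sum to 3 (valence 4) → 1 H
  atom 10: O, bond orders sum to 2 (valence 2) → 0 H
  atom 11: C, bond orders sum to 2 (valence 4) → 2 H
  atom 12: C, bond orders sum to 1 (valence 4) → 3 H
Total hydrogens: 13.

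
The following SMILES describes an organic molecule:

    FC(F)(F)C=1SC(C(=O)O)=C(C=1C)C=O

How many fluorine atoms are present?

3

Scan the SMILES for F atoms (remember two-letter symbols like Cl and Br are single atoms).
Fluorine count: 3.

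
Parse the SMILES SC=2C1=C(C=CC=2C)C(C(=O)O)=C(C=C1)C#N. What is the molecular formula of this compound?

C13H9NO2S

Walk through each heavy atom and fill implicit hydrogens from standard valence (C 4, N 3, O 2, S 2, halogen 1):
  atom 1: S, bond orders sum to 1 (valence 2) → 1 H
  atom 2: C, bond orders sum to 4 (valence 4) → 0 H
  atom 3: C, bond orders sum to 4 (valence 4) → 0 H
  atom 4: C, bond orders sum to 4 (valence 4) → 0 H
  atom 5: C, bond orders sum to 3 (valence 4) → 1 H
  atom 6: C, bond orders sum to 3 (valence 4) → 1 H
  atom 7: C, bond orders sum to 4 (valence 4) → 0 H
  atom 8: C, bond orders sum to 1 (valence 4) → 3 H
  atom 9: C, bond orders sum to 4 (valence 4) → 0 H
  atom 10: C, bond orders sum to 4 (valence 4) → 0 H
  atom 11: O, bond orders sum to 2 (valence 2) → 0 H
  atom 12: O, bond orders sum to 1 (valence 2) → 1 H
  atom 13: C, bond orders sum to 4 (valence 4) → 0 H
  atom 14: C, bond orders sum to 3 (valence 4) → 1 H
  atom 15: C, bond orders sum to 3 (valence 4) → 1 H
  atom 16: C, bond orders sum to 4 (valence 4) → 0 H
  atom 17: N, bond orders sum to 3 (valence 3) → 0 H
Totals → C:13, H:9, N:1, O:2, S:1.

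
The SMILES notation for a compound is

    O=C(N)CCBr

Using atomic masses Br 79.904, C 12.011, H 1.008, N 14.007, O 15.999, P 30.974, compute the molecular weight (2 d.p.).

151.99 g/mol

First, the molecular formula is C3H6BrNO (counting implicit H from valence).
  Br: 1 × 79.904 = 79.904
  C: 3 × 12.011 = 36.033
  H: 6 × 1.008 = 6.048
  N: 1 × 14.007 = 14.007
  O: 1 × 15.999 = 15.999
Sum: 1×79.904 + 3×12.011 + 6×1.008 + 1×14.007 + 1×15.999 = 151.991 → 151.99 g/mol.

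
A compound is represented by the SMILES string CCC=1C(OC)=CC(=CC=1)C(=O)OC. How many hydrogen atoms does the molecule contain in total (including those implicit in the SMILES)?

Walk through each heavy atom and fill implicit hydrogens from standard valence (C 4, N 3, O 2, S 2, halogen 1):
  atom 1: C, bond orders sum to 1 (valence 4) → 3 H
  atom 2: C, bond orders sum to 2 (valence 4) → 2 H
  atom 3: C, bond orders sum to 4 (valence 4) → 0 H
  atom 4: C, bond orders sum to 4 (valence 4) → 0 H
  atom 5: O, bond orders sum to 2 (valence 2) → 0 H
  atom 6: C, bond orders sum to 1 (valence 4) → 3 H
  atom 7: C, bond orders sum to 3 (valence 4) → 1 H
  atom 8: C, bond orders sum to 4 (valence 4) → 0 H
  atom 9: C, bond orders sum to 3 (valence 4) → 1 H
  atom 10: C, bond orders sum to 3 (valence 4) → 1 H
  atom 11: C, bond orders sum to 4 (valence 4) → 0 H
  atom 12: O, bond orders sum to 2 (valence 2) → 0 H
  atom 13: O, bond orders sum to 2 (valence 2) → 0 H
  atom 14: C, bond orders sum to 1 (valence 4) → 3 H
Total hydrogens: 14.

14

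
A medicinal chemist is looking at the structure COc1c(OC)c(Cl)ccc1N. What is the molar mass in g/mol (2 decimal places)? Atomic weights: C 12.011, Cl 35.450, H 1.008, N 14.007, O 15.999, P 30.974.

187.62 g/mol

First, the molecular formula is C8H10ClNO2 (counting implicit H from valence).
  C: 8 × 12.011 = 96.088
  Cl: 1 × 35.450 = 35.450
  H: 10 × 1.008 = 10.080
  N: 1 × 14.007 = 14.007
  O: 2 × 15.999 = 31.998
Sum: 8×12.011 + 1×35.450 + 10×1.008 + 1×14.007 + 2×15.999 = 187.623 → 187.62 g/mol.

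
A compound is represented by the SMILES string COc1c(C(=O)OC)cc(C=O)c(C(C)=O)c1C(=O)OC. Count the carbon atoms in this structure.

14

Count every carbon token in the SMILES (each C, including those in ring-closure positions and inside branches).
Carbon count: 14.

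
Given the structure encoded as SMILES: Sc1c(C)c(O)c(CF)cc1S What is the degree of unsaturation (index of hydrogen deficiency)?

Molecular formula: C8H9FOS2.
DoU = (2C + 2 + N − H − X) / 2, where X is the halogen count and O/S are ignored.
    = (2·8 + 2 + 0 − 9 − 1) / 2 = 8 / 2 = 4.

4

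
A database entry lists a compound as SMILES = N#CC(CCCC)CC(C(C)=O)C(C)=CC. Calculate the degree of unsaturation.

Molecular formula: C14H23NO.
DoU = (2C + 2 + N − H − X) / 2, where X is the halogen count and O/S are ignored.
    = (2·14 + 2 + 1 − 23 − 0) / 2 = 8 / 2 = 4.

4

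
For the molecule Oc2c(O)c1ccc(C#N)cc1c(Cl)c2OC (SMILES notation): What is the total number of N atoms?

Scan the SMILES for N atoms (remember two-letter symbols like Cl and Br are single atoms).
Nitrogen count: 1.

1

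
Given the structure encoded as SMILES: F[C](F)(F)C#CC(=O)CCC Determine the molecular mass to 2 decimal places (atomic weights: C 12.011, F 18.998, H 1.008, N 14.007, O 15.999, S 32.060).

164.13 g/mol

First, the molecular formula is C7H7F3O (counting implicit H from valence).
  C: 7 × 12.011 = 84.077
  F: 3 × 18.998 = 56.994
  H: 7 × 1.008 = 7.056
  O: 1 × 15.999 = 15.999
Sum: 7×12.011 + 3×18.998 + 7×1.008 + 1×15.999 = 164.126 → 164.13 g/mol.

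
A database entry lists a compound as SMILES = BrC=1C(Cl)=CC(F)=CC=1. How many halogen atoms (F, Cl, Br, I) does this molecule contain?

Halogen atoms appear at heavy-atom positions 1, 4, 7 (1×Br, 1×Cl, 1×F).
Halogen count: 3.

3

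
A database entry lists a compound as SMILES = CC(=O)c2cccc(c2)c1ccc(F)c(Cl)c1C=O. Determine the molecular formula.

Walk through each heavy atom and fill implicit hydrogens from standard valence (C 4, N 3, O 2, S 2, halogen 1); for lowercase aromatic atoms, an aromatic c carries 1 H when it has two neighbours and 0 H with three, and aromatic n carries 0 H:
  atom 1: C, bond orders sum to 1 (valence 4) → 3 H
  atom 2: C, bond orders sum to 4 (valence 4) → 0 H
  atom 3: O, bond orders sum to 2 (valence 2) → 0 H
  atom 4: aromatic c, 3 neighbours → 0 H
  atom 5: aromatic c, 2 neighbours → 1 H
  atom 6: aromatic c, 2 neighbours → 1 H
  atom 7: aromatic c, 2 neighbours → 1 H
  atom 8: aromatic c, 3 neighbours → 0 H
  atom 9: aromatic c, 2 neighbours → 1 H
  atom 10: aromatic c, 3 neighbours → 0 H
  atom 11: aromatic c, 2 neighbours → 1 H
  atom 12: aromatic c, 2 neighbours → 1 H
  atom 13: aromatic c, 3 neighbours → 0 H
  atom 14: F (halogen, monovalent) → 0 H
  atom 15: aromatic c, 3 neighbours → 0 H
  atom 16: Cl (halogen, monovalent) → 0 H
  atom 17: aromatic c, 3 neighbours → 0 H
  atom 18: C, bond orders sum to 3 (valence 4) → 1 H
  atom 19: O, bond orders sum to 2 (valence 2) → 0 H
Totals → C:15, H:10, Cl:1, F:1, O:2.
In Hill order: C15H10ClFO2.

C15H10ClFO2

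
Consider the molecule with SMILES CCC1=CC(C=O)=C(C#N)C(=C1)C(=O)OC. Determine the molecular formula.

Walk through each heavy atom and fill implicit hydrogens from standard valence (C 4, N 3, O 2, S 2, halogen 1):
  atom 1: C, bond orders sum to 1 (valence 4) → 3 H
  atom 2: C, bond orders sum to 2 (valence 4) → 2 H
  atom 3: C, bond orders sum to 4 (valence 4) → 0 H
  atom 4: C, bond orders sum to 3 (valence 4) → 1 H
  atom 5: C, bond orders sum to 4 (valence 4) → 0 H
  atom 6: C, bond orders sum to 3 (valence 4) → 1 H
  atom 7: O, bond orders sum to 2 (valence 2) → 0 H
  atom 8: C, bond orders sum to 4 (valence 4) → 0 H
  atom 9: C, bond orders sum to 4 (valence 4) → 0 H
  atom 10: N, bond orders sum to 3 (valence 3) → 0 H
  atom 11: C, bond orders sum to 4 (valence 4) → 0 H
  atom 12: C, bond orders sum to 3 (valence 4) → 1 H
  atom 13: C, bond orders sum to 4 (valence 4) → 0 H
  atom 14: O, bond orders sum to 2 (valence 2) → 0 H
  atom 15: O, bond orders sum to 2 (valence 2) → 0 H
  atom 16: C, bond orders sum to 1 (valence 4) → 3 H
Totals → C:12, H:11, N:1, O:3.
In Hill order: C12H11NO3.

C12H11NO3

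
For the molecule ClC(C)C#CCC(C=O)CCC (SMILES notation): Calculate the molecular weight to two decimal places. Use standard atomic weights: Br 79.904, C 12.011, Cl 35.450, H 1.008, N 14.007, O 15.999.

First, the molecular formula is C10H15ClO (counting implicit H from valence).
  C: 10 × 12.011 = 120.110
  Cl: 1 × 35.450 = 35.450
  H: 15 × 1.008 = 15.120
  O: 1 × 15.999 = 15.999
Sum: 10×12.011 + 1×35.450 + 15×1.008 + 1×15.999 = 186.679 → 186.68 g/mol.

186.68 g/mol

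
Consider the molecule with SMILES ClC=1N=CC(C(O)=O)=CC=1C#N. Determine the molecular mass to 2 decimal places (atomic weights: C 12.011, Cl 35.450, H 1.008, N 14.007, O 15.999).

First, the molecular formula is C7H3ClN2O2 (counting implicit H from valence).
  C: 7 × 12.011 = 84.077
  Cl: 1 × 35.450 = 35.450
  H: 3 × 1.008 = 3.024
  N: 2 × 14.007 = 28.014
  O: 2 × 15.999 = 31.998
Sum: 7×12.011 + 1×35.450 + 3×1.008 + 2×14.007 + 2×15.999 = 182.563 → 182.56 g/mol.

182.56 g/mol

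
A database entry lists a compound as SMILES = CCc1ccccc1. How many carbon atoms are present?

Count every carbon token in the SMILES (each C, including those in ring-closure positions and inside branches).
Carbon count: 8.

8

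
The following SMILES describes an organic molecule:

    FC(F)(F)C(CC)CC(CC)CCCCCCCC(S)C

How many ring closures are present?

0

In SMILES, each pair of matching ring-closure digits denotes one ring-closing bond; the number of such bonds equals the number of independent rings.
Ring-closure bonds here: 0.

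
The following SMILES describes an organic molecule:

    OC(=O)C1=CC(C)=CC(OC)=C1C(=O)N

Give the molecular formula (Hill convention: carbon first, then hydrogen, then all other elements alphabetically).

C10H11NO4

Walk through each heavy atom and fill implicit hydrogens from standard valence (C 4, N 3, O 2, S 2, halogen 1):
  atom 1: O, bond orders sum to 1 (valence 2) → 1 H
  atom 2: C, bond orders sum to 4 (valence 4) → 0 H
  atom 3: O, bond orders sum to 2 (valence 2) → 0 H
  atom 4: C, bond orders sum to 4 (valence 4) → 0 H
  atom 5: C, bond orders sum to 3 (valence 4) → 1 H
  atom 6: C, bond orders sum to 4 (valence 4) → 0 H
  atom 7: C, bond orders sum to 1 (valence 4) → 3 H
  atom 8: C, bond orders sum to 3 (valence 4) → 1 H
  atom 9: C, bond orders sum to 4 (valence 4) → 0 H
  atom 10: O, bond orders sum to 2 (valence 2) → 0 H
  atom 11: C, bond orders sum to 1 (valence 4) → 3 H
  atom 12: C, bond orders sum to 4 (valence 4) → 0 H
  atom 13: C, bond orders sum to 4 (valence 4) → 0 H
  atom 14: O, bond orders sum to 2 (valence 2) → 0 H
  atom 15: N, bond orders sum to 1 (valence 3) → 2 H
Totals → C:10, H:11, N:1, O:4.
In Hill order: C10H11NO4.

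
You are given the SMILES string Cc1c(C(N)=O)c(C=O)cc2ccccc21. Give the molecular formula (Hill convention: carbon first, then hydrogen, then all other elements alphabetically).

Walk through each heavy atom and fill implicit hydrogens from standard valence (C 4, N 3, O 2, S 2, halogen 1); for lowercase aromatic atoms, an aromatic c carries 1 H when it has two neighbours and 0 H with three, and aromatic n carries 0 H:
  atom 1: C, bond orders sum to 1 (valence 4) → 3 H
  atom 2: aromatic c, 3 neighbours → 0 H
  atom 3: aromatic c, 3 neighbours → 0 H
  atom 4: C, bond orders sum to 4 (valence 4) → 0 H
  atom 5: N, bond orders sum to 1 (valence 3) → 2 H
  atom 6: O, bond orders sum to 2 (valence 2) → 0 H
  atom 7: aromatic c, 3 neighbours → 0 H
  atom 8: C, bond orders sum to 3 (valence 4) → 1 H
  atom 9: O, bond orders sum to 2 (valence 2) → 0 H
  atom 10: aromatic c, 2 neighbours → 1 H
  atom 11: aromatic c, 3 neighbours → 0 H
  atom 12: aromatic c, 2 neighbours → 1 H
  atom 13: aromatic c, 2 neighbours → 1 H
  atom 14: aromatic c, 2 neighbours → 1 H
  atom 15: aromatic c, 2 neighbours → 1 H
  atom 16: aromatic c, 3 neighbours → 0 H
Totals → C:13, H:11, N:1, O:2.
In Hill order: C13H11NO2.

C13H11NO2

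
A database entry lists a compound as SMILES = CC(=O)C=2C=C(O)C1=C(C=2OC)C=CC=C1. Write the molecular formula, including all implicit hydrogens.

Walk through each heavy atom and fill implicit hydrogens from standard valence (C 4, N 3, O 2, S 2, halogen 1):
  atom 1: C, bond orders sum to 1 (valence 4) → 3 H
  atom 2: C, bond orders sum to 4 (valence 4) → 0 H
  atom 3: O, bond orders sum to 2 (valence 2) → 0 H
  atom 4: C, bond orders sum to 4 (valence 4) → 0 H
  atom 5: C, bond orders sum to 3 (valence 4) → 1 H
  atom 6: C, bond orders sum to 4 (valence 4) → 0 H
  atom 7: O, bond orders sum to 1 (valence 2) → 1 H
  atom 8: C, bond orders sum to 4 (valence 4) → 0 H
  atom 9: C, bond orders sum to 4 (valence 4) → 0 H
  atom 10: C, bond orders sum to 4 (valence 4) → 0 H
  atom 11: O, bond orders sum to 2 (valence 2) → 0 H
  atom 12: C, bond orders sum to 1 (valence 4) → 3 H
  atom 13: C, bond orders sum to 3 (valence 4) → 1 H
  atom 14: C, bond orders sum to 3 (valence 4) → 1 H
  atom 15: C, bond orders sum to 3 (valence 4) → 1 H
  atom 16: C, bond orders sum to 3 (valence 4) → 1 H
Totals → C:13, H:12, O:3.
In Hill order: C13H12O3.

C13H12O3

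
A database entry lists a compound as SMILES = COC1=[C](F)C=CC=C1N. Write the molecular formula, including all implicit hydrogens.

C7H8FNO

Walk through each heavy atom and fill implicit hydrogens from standard valence (C 4, N 3, O 2, S 2, halogen 1):
  atom 1: C, bond orders sum to 1 (valence 4) → 3 H
  atom 2: O, bond orders sum to 2 (valence 2) → 0 H
  atom 3: C, bond orders sum to 4 (valence 4) → 0 H
  atom 4: C with explicit H count 0
  atom 5: F (halogen, monovalent) → 0 H
  atom 6: C, bond orders sum to 3 (valence 4) → 1 H
  atom 7: C, bond orders sum to 3 (valence 4) → 1 H
  atom 8: C, bond orders sum to 3 (valence 4) → 1 H
  atom 9: C, bond orders sum to 4 (valence 4) → 0 H
  atom 10: N, bond orders sum to 1 (valence 3) → 2 H
Totals → C:7, H:8, F:1, N:1, O:1.
In Hill order: C7H8FNO.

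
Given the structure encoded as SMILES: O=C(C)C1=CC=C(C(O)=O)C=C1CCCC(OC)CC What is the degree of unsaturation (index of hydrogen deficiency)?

Degree of unsaturation = (number of rings) + (number of π bonds).
Ring closures in the SMILES: 1.
π bonds: 5 double bonds (each 1 DoU) → 5 DoU from unsaturation.
Total DoU = 1 + 5 = 6.

6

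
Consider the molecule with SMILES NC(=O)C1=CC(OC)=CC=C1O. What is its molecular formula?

Walk through each heavy atom and fill implicit hydrogens from standard valence (C 4, N 3, O 2, S 2, halogen 1):
  atom 1: N, bond orders sum to 1 (valence 3) → 2 H
  atom 2: C, bond orders sum to 4 (valence 4) → 0 H
  atom 3: O, bond orders sum to 2 (valence 2) → 0 H
  atom 4: C, bond orders sum to 4 (valence 4) → 0 H
  atom 5: C, bond orders sum to 3 (valence 4) → 1 H
  atom 6: C, bond orders sum to 4 (valence 4) → 0 H
  atom 7: O, bond orders sum to 2 (valence 2) → 0 H
  atom 8: C, bond orders sum to 1 (valence 4) → 3 H
  atom 9: C, bond orders sum to 3 (valence 4) → 1 H
  atom 10: C, bond orders sum to 3 (valence 4) → 1 H
  atom 11: C, bond orders sum to 4 (valence 4) → 0 H
  atom 12: O, bond orders sum to 1 (valence 2) → 1 H
Totals → C:8, H:9, N:1, O:3.

C8H9NO3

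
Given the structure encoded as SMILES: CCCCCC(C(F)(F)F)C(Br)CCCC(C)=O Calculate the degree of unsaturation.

1

Molecular formula: C13H22BrF3O.
DoU = (2C + 2 + N − H − X) / 2, where X is the halogen count and O/S are ignored.
    = (2·13 + 2 + 0 − 22 − 4) / 2 = 2 / 2 = 1.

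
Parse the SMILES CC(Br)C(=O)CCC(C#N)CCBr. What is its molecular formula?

Walk through each heavy atom and fill implicit hydrogens from standard valence (C 4, N 3, O 2, S 2, halogen 1):
  atom 1: C, bond orders sum to 1 (valence 4) → 3 H
  atom 2: C, bond orders sum to 3 (valence 4) → 1 H
  atom 3: Br (halogen, monovalent) → 0 H
  atom 4: C, bond orders sum to 4 (valence 4) → 0 H
  atom 5: O, bond orders sum to 2 (valence 2) → 0 H
  atom 6: C, bond orders sum to 2 (valence 4) → 2 H
  atom 7: C, bond orders sum to 2 (valence 4) → 2 H
  atom 8: C, bond orders sum to 3 (valence 4) → 1 H
  atom 9: C, bond orders sum to 4 (valence 4) → 0 H
  atom 10: N, bond orders sum to 3 (valence 3) → 0 H
  atom 11: C, bond orders sum to 2 (valence 4) → 2 H
  atom 12: C, bond orders sum to 2 (valence 4) → 2 H
  atom 13: Br (halogen, monovalent) → 0 H
Totals → C:9, H:13, Br:2, N:1, O:1.

C9H13Br2NO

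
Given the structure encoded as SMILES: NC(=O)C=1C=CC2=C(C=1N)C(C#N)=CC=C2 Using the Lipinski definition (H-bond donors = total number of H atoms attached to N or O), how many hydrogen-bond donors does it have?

Donors: find every N or O and count the H atoms it carries.
  atom 1 (N): bond orders sum to 1 → 2 H
  atom 3 (O): bond orders sum to 2 → 0 H
  atom 10 (N): bond orders sum to 1 → 2 H
  atom 13 (N): bond orders sum to 3 → 0 H
Lipinski HBD = 4.

4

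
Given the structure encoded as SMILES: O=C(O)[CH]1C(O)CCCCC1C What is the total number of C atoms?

9

Count every carbon token in the SMILES (each C, including those in ring-closure positions and inside branches).
Carbon count: 9.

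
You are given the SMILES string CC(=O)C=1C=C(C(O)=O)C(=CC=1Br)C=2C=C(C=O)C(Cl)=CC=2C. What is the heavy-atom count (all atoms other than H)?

Every atom symbol written in the SMILES (organic subset) is one heavy atom; implicit H are not written.
Heavy atoms by element → Br:1, C:17, Cl:1, O:4.
Total: 23.

23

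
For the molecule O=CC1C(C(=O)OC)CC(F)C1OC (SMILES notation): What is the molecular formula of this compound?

C9H13FO4

Walk through each heavy atom and fill implicit hydrogens from standard valence (C 4, N 3, O 2, S 2, halogen 1):
  atom 1: O, bond orders sum to 2 (valence 2) → 0 H
  atom 2: C, bond orders sum to 3 (valence 4) → 1 H
  atom 3: C, bond orders sum to 3 (valence 4) → 1 H
  atom 4: C, bond orders sum to 3 (valence 4) → 1 H
  atom 5: C, bond orders sum to 4 (valence 4) → 0 H
  atom 6: O, bond orders sum to 2 (valence 2) → 0 H
  atom 7: O, bond orders sum to 2 (valence 2) → 0 H
  atom 8: C, bond orders sum to 1 (valence 4) → 3 H
  atom 9: C, bond orders sum to 2 (valence 4) → 2 H
  atom 10: C, bond orders sum to 3 (valence 4) → 1 H
  atom 11: F (halogen, monovalent) → 0 H
  atom 12: C, bond orders sum to 3 (valence 4) → 1 H
  atom 13: O, bond orders sum to 2 (valence 2) → 0 H
  atom 14: C, bond orders sum to 1 (valence 4) → 3 H
Totals → C:9, H:13, F:1, O:4.
In Hill order: C9H13FO4.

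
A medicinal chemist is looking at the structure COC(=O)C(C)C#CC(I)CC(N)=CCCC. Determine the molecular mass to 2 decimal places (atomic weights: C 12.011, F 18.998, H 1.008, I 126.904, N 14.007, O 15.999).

First, the molecular formula is C13H20INO2 (counting implicit H from valence).
  C: 13 × 12.011 = 156.143
  H: 20 × 1.008 = 20.160
  I: 1 × 126.904 = 126.904
  N: 1 × 14.007 = 14.007
  O: 2 × 15.999 = 31.998
Sum: 13×12.011 + 20×1.008 + 1×126.904 + 1×14.007 + 2×15.999 = 349.212 → 349.21 g/mol.

349.21 g/mol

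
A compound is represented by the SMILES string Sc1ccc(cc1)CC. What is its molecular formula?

Walk through each heavy atom and fill implicit hydrogens from standard valence (C 4, N 3, O 2, S 2, halogen 1); for lowercase aromatic atoms, an aromatic c carries 1 H when it has two neighbours and 0 H with three, and aromatic n carries 0 H:
  atom 1: S, bond orders sum to 1 (valence 2) → 1 H
  atom 2: aromatic c, 3 neighbours → 0 H
  atom 3: aromatic c, 2 neighbours → 1 H
  atom 4: aromatic c, 2 neighbours → 1 H
  atom 5: aromatic c, 3 neighbours → 0 H
  atom 6: aromatic c, 2 neighbours → 1 H
  atom 7: aromatic c, 2 neighbours → 1 H
  atom 8: C, bond orders sum to 2 (valence 4) → 2 H
  atom 9: C, bond orders sum to 1 (valence 4) → 3 H
Totals → C:8, H:10, S:1.
In Hill order: C8H10S.

C8H10S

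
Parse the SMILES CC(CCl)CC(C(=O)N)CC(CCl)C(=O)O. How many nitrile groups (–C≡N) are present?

Scan the SMILES for the nitrile motif — none present.
Groups that are present: 1 amide, 1 carboxylic acid.

0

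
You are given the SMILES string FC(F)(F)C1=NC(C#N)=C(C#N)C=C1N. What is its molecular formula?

C8H3F3N4

Walk through each heavy atom and fill implicit hydrogens from standard valence (C 4, N 3, O 2, S 2, halogen 1):
  atom 1: F (halogen, monovalent) → 0 H
  atom 2: C, bond orders sum to 4 (valence 4) → 0 H
  atom 3: F (halogen, monovalent) → 0 H
  atom 4: F (halogen, monovalent) → 0 H
  atom 5: C, bond orders sum to 4 (valence 4) → 0 H
  atom 6: N, bond orders sum to 3 (valence 3) → 0 H
  atom 7: C, bond orders sum to 4 (valence 4) → 0 H
  atom 8: C, bond orders sum to 4 (valence 4) → 0 H
  atom 9: N, bond orders sum to 3 (valence 3) → 0 H
  atom 10: C, bond orders sum to 4 (valence 4) → 0 H
  atom 11: C, bond orders sum to 4 (valence 4) → 0 H
  atom 12: N, bond orders sum to 3 (valence 3) → 0 H
  atom 13: C, bond orders sum to 3 (valence 4) → 1 H
  atom 14: C, bond orders sum to 4 (valence 4) → 0 H
  atom 15: N, bond orders sum to 1 (valence 3) → 2 H
Totals → C:8, H:3, F:3, N:4.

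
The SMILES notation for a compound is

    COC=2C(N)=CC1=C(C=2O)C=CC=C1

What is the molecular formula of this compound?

Walk through each heavy atom and fill implicit hydrogens from standard valence (C 4, N 3, O 2, S 2, halogen 1):
  atom 1: C, bond orders sum to 1 (valence 4) → 3 H
  atom 2: O, bond orders sum to 2 (valence 2) → 0 H
  atom 3: C, bond orders sum to 4 (valence 4) → 0 H
  atom 4: C, bond orders sum to 4 (valence 4) → 0 H
  atom 5: N, bond orders sum to 1 (valence 3) → 2 H
  atom 6: C, bond orders sum to 3 (valence 4) → 1 H
  atom 7: C, bond orders sum to 4 (valence 4) → 0 H
  atom 8: C, bond orders sum to 4 (valence 4) → 0 H
  atom 9: C, bond orders sum to 4 (valence 4) → 0 H
  atom 10: O, bond orders sum to 1 (valence 2) → 1 H
  atom 11: C, bond orders sum to 3 (valence 4) → 1 H
  atom 12: C, bond orders sum to 3 (valence 4) → 1 H
  atom 13: C, bond orders sum to 3 (valence 4) → 1 H
  atom 14: C, bond orders sum to 3 (valence 4) → 1 H
Totals → C:11, H:11, N:1, O:2.

C11H11NO2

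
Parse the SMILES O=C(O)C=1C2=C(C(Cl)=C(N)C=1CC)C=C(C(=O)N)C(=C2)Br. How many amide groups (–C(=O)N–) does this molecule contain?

The amide motif appears at heavy-atom position 16 in the SMILES.
Other groups present: 1 carboxylic acid, 1 primary amine.
Amide count: 1.

1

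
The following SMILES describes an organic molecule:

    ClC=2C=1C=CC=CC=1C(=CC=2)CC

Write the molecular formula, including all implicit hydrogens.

Walk through each heavy atom and fill implicit hydrogens from standard valence (C 4, N 3, O 2, S 2, halogen 1):
  atom 1: Cl (halogen, monovalent) → 0 H
  atom 2: C, bond orders sum to 4 (valence 4) → 0 H
  atom 3: C, bond orders sum to 4 (valence 4) → 0 H
  atom 4: C, bond orders sum to 3 (valence 4) → 1 H
  atom 5: C, bond orders sum to 3 (valence 4) → 1 H
  atom 6: C, bond orders sum to 3 (valence 4) → 1 H
  atom 7: C, bond orders sum to 3 (valence 4) → 1 H
  atom 8: C, bond orders sum to 4 (valence 4) → 0 H
  atom 9: C, bond orders sum to 4 (valence 4) → 0 H
  atom 10: C, bond orders sum to 3 (valence 4) → 1 H
  atom 11: C, bond orders sum to 3 (valence 4) → 1 H
  atom 12: C, bond orders sum to 2 (valence 4) → 2 H
  atom 13: C, bond orders sum to 1 (valence 4) → 3 H
Totals → C:12, H:11, Cl:1.

C12H11Cl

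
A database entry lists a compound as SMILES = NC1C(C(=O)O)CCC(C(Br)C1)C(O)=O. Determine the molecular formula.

Walk through each heavy atom and fill implicit hydrogens from standard valence (C 4, N 3, O 2, S 2, halogen 1):
  atom 1: N, bond orders sum to 1 (valence 3) → 2 H
  atom 2: C, bond orders sum to 3 (valence 4) → 1 H
  atom 3: C, bond orders sum to 3 (valence 4) → 1 H
  atom 4: C, bond orders sum to 4 (valence 4) → 0 H
  atom 5: O, bond orders sum to 2 (valence 2) → 0 H
  atom 6: O, bond orders sum to 1 (valence 2) → 1 H
  atom 7: C, bond orders sum to 2 (valence 4) → 2 H
  atom 8: C, bond orders sum to 2 (valence 4) → 2 H
  atom 9: C, bond orders sum to 3 (valence 4) → 1 H
  atom 10: C, bond orders sum to 3 (valence 4) → 1 H
  atom 11: Br (halogen, monovalent) → 0 H
  atom 12: C, bond orders sum to 2 (valence 4) → 2 H
  atom 13: C, bond orders sum to 4 (valence 4) → 0 H
  atom 14: O, bond orders sum to 1 (valence 2) → 1 H
  atom 15: O, bond orders sum to 2 (valence 2) → 0 H
Totals → C:9, H:14, Br:1, N:1, O:4.
In Hill order: C9H14BrNO4.

C9H14BrNO4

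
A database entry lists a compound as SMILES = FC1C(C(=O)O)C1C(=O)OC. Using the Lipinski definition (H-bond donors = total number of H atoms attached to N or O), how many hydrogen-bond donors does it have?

1

Donors: find every N or O and count the H atoms it carries.
  atom 5 (O): bond orders sum to 2 → 0 H
  atom 6 (O): bond orders sum to 1 → 1 H
  atom 9 (O): bond orders sum to 2 → 0 H
  atom 10 (O): bond orders sum to 2 → 0 H
Lipinski HBD = 1.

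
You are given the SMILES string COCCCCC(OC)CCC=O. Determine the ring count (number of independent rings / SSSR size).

In SMILES, each pair of matching ring-closure digits denotes one ring-closing bond; the number of such bonds equals the number of independent rings.
Ring-closure bonds here: 0.

0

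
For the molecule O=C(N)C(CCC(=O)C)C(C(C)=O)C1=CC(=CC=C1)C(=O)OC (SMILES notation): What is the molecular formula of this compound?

Walk through each heavy atom and fill implicit hydrogens from standard valence (C 4, N 3, O 2, S 2, halogen 1):
  atom 1: O, bond orders sum to 2 (valence 2) → 0 H
  atom 2: C, bond orders sum to 4 (valence 4) → 0 H
  atom 3: N, bond orders sum to 1 (valence 3) → 2 H
  atom 4: C, bond orders sum to 3 (valence 4) → 1 H
  atom 5: C, bond orders sum to 2 (valence 4) → 2 H
  atom 6: C, bond orders sum to 2 (valence 4) → 2 H
  atom 7: C, bond orders sum to 4 (valence 4) → 0 H
  atom 8: O, bond orders sum to 2 (valence 2) → 0 H
  atom 9: C, bond orders sum to 1 (valence 4) → 3 H
  atom 10: C, bond orders sum to 3 (valence 4) → 1 H
  atom 11: C, bond orders sum to 4 (valence 4) → 0 H
  atom 12: C, bond orders sum to 1 (valence 4) → 3 H
  atom 13: O, bond orders sum to 2 (valence 2) → 0 H
  atom 14: C, bond orders sum to 4 (valence 4) → 0 H
  atom 15: C, bond orders sum to 3 (valence 4) → 1 H
  atom 16: C, bond orders sum to 4 (valence 4) → 0 H
  atom 17: C, bond orders sum to 3 (valence 4) → 1 H
  atom 18: C, bond orders sum to 3 (valence 4) → 1 H
  atom 19: C, bond orders sum to 3 (valence 4) → 1 H
  atom 20: C, bond orders sum to 4 (valence 4) → 0 H
  atom 21: O, bond orders sum to 2 (valence 2) → 0 H
  atom 22: O, bond orders sum to 2 (valence 2) → 0 H
  atom 23: C, bond orders sum to 1 (valence 4) → 3 H
Totals → C:17, H:21, N:1, O:5.

C17H21NO5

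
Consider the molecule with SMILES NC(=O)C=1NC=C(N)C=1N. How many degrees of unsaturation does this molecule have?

4

Degree of unsaturation = (number of rings) + (number of π bonds).
Ring closures in the SMILES: 1.
π bonds: 3 double bonds (each 1 DoU) → 3 DoU from unsaturation.
Total DoU = 1 + 3 = 4.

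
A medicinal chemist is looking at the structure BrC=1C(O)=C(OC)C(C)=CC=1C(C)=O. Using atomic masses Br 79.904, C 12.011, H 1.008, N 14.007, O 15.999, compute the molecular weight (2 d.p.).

First, the molecular formula is C10H11BrO3 (counting implicit H from valence).
  Br: 1 × 79.904 = 79.904
  C: 10 × 12.011 = 120.110
  H: 11 × 1.008 = 11.088
  O: 3 × 15.999 = 47.997
Sum: 1×79.904 + 10×12.011 + 11×1.008 + 3×15.999 = 259.099 → 259.10 g/mol.

259.10 g/mol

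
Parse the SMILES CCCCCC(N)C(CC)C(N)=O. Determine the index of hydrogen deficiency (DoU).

1

Molecular formula: C10H22N2O.
DoU = (2C + 2 + N − H − X) / 2, where X is the halogen count and O/S are ignored.
    = (2·10 + 2 + 2 − 22 − 0) / 2 = 2 / 2 = 1.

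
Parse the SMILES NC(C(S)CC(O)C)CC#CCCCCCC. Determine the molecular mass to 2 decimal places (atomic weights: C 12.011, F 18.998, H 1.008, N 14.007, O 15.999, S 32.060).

First, the molecular formula is C14H27NOS (counting implicit H from valence).
  C: 14 × 12.011 = 168.154
  H: 27 × 1.008 = 27.216
  N: 1 × 14.007 = 14.007
  O: 1 × 15.999 = 15.999
  S: 1 × 32.060 = 32.060
Sum: 14×12.011 + 27×1.008 + 1×14.007 + 1×15.999 + 1×32.060 = 257.436 → 257.44 g/mol.

257.44 g/mol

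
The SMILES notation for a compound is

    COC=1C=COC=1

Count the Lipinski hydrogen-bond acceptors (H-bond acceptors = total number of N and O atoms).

2

N atoms: 0; O atoms: 2.
Lipinski HBA = 0 + 2 = 2.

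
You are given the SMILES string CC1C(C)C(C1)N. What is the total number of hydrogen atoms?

Walk through each heavy atom and fill implicit hydrogens from standard valence (C 4, N 3, O 2, S 2, halogen 1):
  atom 1: C, bond orders sum to 1 (valence 4) → 3 H
  atom 2: C, bond orders sum to 3 (valence 4) → 1 H
  atom 3: C, bond orders sum to 3 (valence 4) → 1 H
  atom 4: C, bond orders sum to 1 (valence 4) → 3 H
  atom 5: C, bond orders sum to 3 (valence 4) → 1 H
  atom 6: C, bond orders sum to 2 (valence 4) → 2 H
  atom 7: N, bond orders sum to 1 (valence 3) → 2 H
Total hydrogens: 13.

13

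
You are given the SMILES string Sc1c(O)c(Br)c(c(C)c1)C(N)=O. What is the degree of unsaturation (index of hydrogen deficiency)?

Molecular formula: C8H8BrNO2S.
DoU = (2C + 2 + N − H − X) / 2, where X is the halogen count and O/S are ignored.
    = (2·8 + 2 + 1 − 8 − 1) / 2 = 10 / 2 = 5.

5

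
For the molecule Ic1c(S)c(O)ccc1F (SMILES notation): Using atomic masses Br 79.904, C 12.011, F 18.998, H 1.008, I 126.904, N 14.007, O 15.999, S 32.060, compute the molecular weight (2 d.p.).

270.06 g/mol

First, the molecular formula is C6H4FIOS (counting implicit H from valence).
  C: 6 × 12.011 = 72.066
  F: 1 × 18.998 = 18.998
  H: 4 × 1.008 = 4.032
  I: 1 × 126.904 = 126.904
  O: 1 × 15.999 = 15.999
  S: 1 × 32.060 = 32.060
Sum: 6×12.011 + 1×18.998 + 4×1.008 + 1×126.904 + 1×15.999 + 1×32.060 = 270.059 → 270.06 g/mol.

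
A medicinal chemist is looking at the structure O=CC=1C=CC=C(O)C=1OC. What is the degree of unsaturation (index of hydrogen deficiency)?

5

Molecular formula: C8H8O3.
DoU = (2C + 2 + N − H − X) / 2, where X is the halogen count and O/S are ignored.
    = (2·8 + 2 + 0 − 8 − 0) / 2 = 10 / 2 = 5.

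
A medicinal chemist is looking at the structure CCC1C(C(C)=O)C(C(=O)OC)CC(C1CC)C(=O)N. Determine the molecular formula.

C15H25NO4

Walk through each heavy atom and fill implicit hydrogens from standard valence (C 4, N 3, O 2, S 2, halogen 1):
  atom 1: C, bond orders sum to 1 (valence 4) → 3 H
  atom 2: C, bond orders sum to 2 (valence 4) → 2 H
  atom 3: C, bond orders sum to 3 (valence 4) → 1 H
  atom 4: C, bond orders sum to 3 (valence 4) → 1 H
  atom 5: C, bond orders sum to 4 (valence 4) → 0 H
  atom 6: C, bond orders sum to 1 (valence 4) → 3 H
  atom 7: O, bond orders sum to 2 (valence 2) → 0 H
  atom 8: C, bond orders sum to 3 (valence 4) → 1 H
  atom 9: C, bond orders sum to 4 (valence 4) → 0 H
  atom 10: O, bond orders sum to 2 (valence 2) → 0 H
  atom 11: O, bond orders sum to 2 (valence 2) → 0 H
  atom 12: C, bond orders sum to 1 (valence 4) → 3 H
  atom 13: C, bond orders sum to 2 (valence 4) → 2 H
  atom 14: C, bond orders sum to 3 (valence 4) → 1 H
  atom 15: C, bond orders sum to 3 (valence 4) → 1 H
  atom 16: C, bond orders sum to 2 (valence 4) → 2 H
  atom 17: C, bond orders sum to 1 (valence 4) → 3 H
  atom 18: C, bond orders sum to 4 (valence 4) → 0 H
  atom 19: O, bond orders sum to 2 (valence 2) → 0 H
  atom 20: N, bond orders sum to 1 (valence 3) → 2 H
Totals → C:15, H:25, N:1, O:4.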